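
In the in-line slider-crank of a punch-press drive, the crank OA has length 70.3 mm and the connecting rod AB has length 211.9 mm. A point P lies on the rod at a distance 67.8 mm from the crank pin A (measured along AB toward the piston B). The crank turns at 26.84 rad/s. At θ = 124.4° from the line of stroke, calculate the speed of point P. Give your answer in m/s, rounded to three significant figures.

1.63

ω = 26.84 rad/s.  Crank-pin speed |V_A| = rω = 1.8869 m/s, perpendicular to OA.
Rod angle: sinφ = −(r/L) sinθ ⇒ φ = -15.887°; ω_rod = −rω cosθ/√(L²−r²sin²θ) = +5.2305 rad/s.
V_P = V_A + ω_rod × AP, with AP = 0.0678 m along the rod.
Components: V_Px = −rω sinθ − a·ω_rod·sinφ = -1.4598 m/s;  V_Py = rω cosθ + a·ω_rod·cosφ = -0.72493 m/s.
|V_P| = √(V_Px² + V_Py²) = 1.6299 m/s.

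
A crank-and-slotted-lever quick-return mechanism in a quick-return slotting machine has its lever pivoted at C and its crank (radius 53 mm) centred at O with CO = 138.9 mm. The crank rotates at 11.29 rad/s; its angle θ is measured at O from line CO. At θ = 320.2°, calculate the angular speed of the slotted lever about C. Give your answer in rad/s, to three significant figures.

2.86

ω = 11.29 rad/s
Crank pin A relative to C: A = (d + r cosθ, r sinθ); lever angle φ = atan2(r sinθ, d + r cosθ).
Differentiating tanφ: φ̇ = rω(d cosθ + r)/(d² + r² + 2dr cosθ).
d² + r² + 2dr cosθ = |CA|² = 0.033414 m²;  d cosθ + r = +0.15971 m.
|ω_lever| = |0.053·11.29·+0.15971| / 0.033414 = 2.8601 rad/s.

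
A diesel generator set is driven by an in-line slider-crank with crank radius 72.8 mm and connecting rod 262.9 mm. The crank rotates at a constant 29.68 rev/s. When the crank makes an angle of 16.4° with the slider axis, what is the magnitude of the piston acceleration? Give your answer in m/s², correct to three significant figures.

3020

ω = 2π·29.7 = 186.5 rad/s
x(θ) = r cosθ + √(L² − r² sin²θ); with ω constant, a = ω²·d²x/dθ².
d²x/dθ² = −r cosθ − r²(cos2θ)/√u − r⁴ sin²2θ/(4u^{3/2}),  u = L² − r² sin²θ = 0.0686939 m².
Substituting r = 0.0728 m, L = 0.2629 m, θ = 16.4°: d²x/dθ² = -0.08695 m.
a = ω²·d²x/dθ² = (186.5)²·(-0.08695) = -3023.8 m/s²;  |a| = 3023.8 m/s².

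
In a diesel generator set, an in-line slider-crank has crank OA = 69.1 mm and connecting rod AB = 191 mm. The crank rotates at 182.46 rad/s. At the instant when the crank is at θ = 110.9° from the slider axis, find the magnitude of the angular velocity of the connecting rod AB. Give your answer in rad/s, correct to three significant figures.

25.0

ω = 182.5 rad/s
The rod makes angle φ with the slider axis where L sinφ = r sinθ; differentiating, L cosφ·φ̇ = r ω cosθ.
L cosφ = √(L² − r² sin²θ) = 0.17976 m.
|ω_rod| = r ω |cosθ| / √(L² − r² sin²θ) = 0.0691·182.5·0.35674/0.17976 = 25.021 rad/s.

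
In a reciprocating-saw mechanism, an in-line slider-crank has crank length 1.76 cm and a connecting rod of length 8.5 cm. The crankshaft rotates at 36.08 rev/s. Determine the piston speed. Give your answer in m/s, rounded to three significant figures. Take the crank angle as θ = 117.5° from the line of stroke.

3.19

ω = 2π·36.1 = 226.7 rad/s
For an in-line slider-crank, x = r cosθ + √(L² − r² sin²θ), so v = −rω sinθ·[1 + r cosθ/√(L² − r² sin²θ)].
With r = 0.0176 m, L = 0.085 m, θ = 117.5°: √(L² − r² sin²θ) = 0.083554 m.
v = −0.0176·226.7·0.88701·[1 + 0.0176·-0.46175/0.083554] = -3.1948 m/s.
|v| = 3.1948 m/s.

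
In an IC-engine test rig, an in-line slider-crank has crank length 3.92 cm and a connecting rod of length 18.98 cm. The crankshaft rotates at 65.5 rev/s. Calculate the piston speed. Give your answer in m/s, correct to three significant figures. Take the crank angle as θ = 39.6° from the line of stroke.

11.9

ω = 2π·65.5 = 411.5 rad/s
For an in-line slider-crank, x = r cosθ + √(L² − r² sin²θ), so v = −rω sinθ·[1 + r cosθ/√(L² − r² sin²θ)].
With r = 0.0392 m, L = 0.1898 m, θ = 39.6°: √(L² − r² sin²θ) = 0.18815 m.
v = −0.0392·411.5·0.63742·[1 + 0.0392·0.77051/0.18815] = -11.934 m/s.
|v| = 11.934 m/s.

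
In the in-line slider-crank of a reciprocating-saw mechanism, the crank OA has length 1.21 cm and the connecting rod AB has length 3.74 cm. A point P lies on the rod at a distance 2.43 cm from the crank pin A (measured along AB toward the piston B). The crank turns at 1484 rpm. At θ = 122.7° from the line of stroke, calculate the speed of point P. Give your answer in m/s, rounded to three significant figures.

1.44

ω = 155.4 rad/s.  Crank-pin speed |V_A| = rω = 1.8804 m/s, perpendicular to OA.
Rod angle: sinφ = −(r/L) sinθ ⇒ φ = -15.798°; ω_rod = −rω cosθ/√(L²−r²sin²θ) = +28.228 rad/s.
V_P = V_A + ω_rod × AP, with AP = 0.0243 m along the rod.
Components: V_Px = −rω sinθ − a·ω_rod·sinφ = -1.3956 m/s;  V_Py = rω cosθ + a·ω_rod·cosφ = -0.35582 m/s.
|V_P| = √(V_Px² + V_Py²) = 1.4403 m/s.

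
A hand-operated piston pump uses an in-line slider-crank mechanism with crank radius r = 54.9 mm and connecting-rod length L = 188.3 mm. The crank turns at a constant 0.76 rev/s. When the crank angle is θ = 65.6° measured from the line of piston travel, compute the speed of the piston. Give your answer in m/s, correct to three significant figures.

ω = 2π·0.76 = 4.775 rad/s
For an in-line slider-crank, x = r cosθ + √(L² − r² sin²θ), so v = −rω sinθ·[1 + r cosθ/√(L² − r² sin²θ)].
With r = 0.0549 m, L = 0.1883 m, θ = 65.6°: √(L² − r² sin²θ) = 0.18154 m.
v = −0.0549·4.775·0.91068·[1 + 0.0549·0.41310/0.18154] = -0.26857 m/s.
|v| = 0.26857 m/s.

0.269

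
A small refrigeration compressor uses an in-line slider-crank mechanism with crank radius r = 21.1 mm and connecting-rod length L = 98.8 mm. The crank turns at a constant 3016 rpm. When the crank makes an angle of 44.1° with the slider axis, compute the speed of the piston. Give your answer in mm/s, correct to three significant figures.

5360

ω = 2π·3016/60 = 315.8 rad/s
For an in-line slider-crank, x = r cosθ + √(L² − r² sin²θ), so v = −rω sinθ·[1 + r cosθ/√(L² − r² sin²θ)].
With r = 0.0211 m, L = 0.0988 m, θ = 44.1°: √(L² − r² sin²θ) = 0.097703 m.
v = −0.0211·315.8·0.69591·[1 + 0.0211·0.71813/0.097703] = -5.3569 m/s.
|v| = 5.3569 m/s = 5356.9 mm/s.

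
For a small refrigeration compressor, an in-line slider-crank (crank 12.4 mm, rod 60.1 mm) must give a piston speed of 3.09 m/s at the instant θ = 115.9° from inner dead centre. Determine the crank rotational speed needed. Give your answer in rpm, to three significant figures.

2910

For an in-line slider-crank, |v_piston| = rω|sinθ|·[1 + r cosθ/√(L² − r² sin²θ)].
With r = 0.0124 m, L = 0.0601 m, θ = 115.9°: the bracketed kinematic factor |dx/dθ| = 0.010131 m.
ω = v/|dx/dθ| = 3.09/0.010131 = 304.99 rad/s.
N = 60ω/(2π) = 2912.4 rpm.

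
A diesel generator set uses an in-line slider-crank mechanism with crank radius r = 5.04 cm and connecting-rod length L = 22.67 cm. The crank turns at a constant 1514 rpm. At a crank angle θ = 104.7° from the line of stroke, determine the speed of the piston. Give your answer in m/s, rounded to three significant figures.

ω = 2π·1514/60 = 158.5 rad/s
For an in-line slider-crank, x = r cosθ + √(L² − r² sin²θ), so v = −rω sinθ·[1 + r cosθ/√(L² − r² sin²θ)].
With r = 0.0504 m, L = 0.2267 m, θ = 104.7°: √(L² − r² sin²θ) = 0.2214 m.
v = −0.0504·158.5·0.96727·[1 + 0.0504·-0.25376/0.2214] = -7.2827 m/s.
|v| = 7.2827 m/s.

7.28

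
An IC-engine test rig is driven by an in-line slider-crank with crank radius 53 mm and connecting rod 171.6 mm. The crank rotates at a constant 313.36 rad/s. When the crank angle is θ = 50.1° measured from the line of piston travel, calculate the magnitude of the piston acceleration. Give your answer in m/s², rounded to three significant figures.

3090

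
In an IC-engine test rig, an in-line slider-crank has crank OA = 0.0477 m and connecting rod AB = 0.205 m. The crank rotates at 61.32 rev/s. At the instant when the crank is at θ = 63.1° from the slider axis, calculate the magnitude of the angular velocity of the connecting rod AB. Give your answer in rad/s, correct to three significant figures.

41.5

ω = 385.3 rad/s (converted from 61.32 rev/s).
The rod makes angle φ with the slider axis where L sinφ = r sinθ; differentiating, L cosφ·φ̇ = r ω cosθ.
L cosφ = √(L² − r² sin²θ) = 0.20054 m.
|ω_rod| = r ω |cosθ| / √(L² − r² sin²θ) = 0.0477·385.3·0.45243/0.20054 = 41.463 rad/s.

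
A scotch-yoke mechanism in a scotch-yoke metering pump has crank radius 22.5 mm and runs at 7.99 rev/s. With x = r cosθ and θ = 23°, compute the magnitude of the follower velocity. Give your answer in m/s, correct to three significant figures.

ω = 50.2 rad/s (from 7.99 rev/s).
x = r cosθ ⇒ ẋ = −rω sinθ.
|v| = rω|sinθ| = 0.0225·50.2·|sin 23°| = 0.44135 m/s.

0.441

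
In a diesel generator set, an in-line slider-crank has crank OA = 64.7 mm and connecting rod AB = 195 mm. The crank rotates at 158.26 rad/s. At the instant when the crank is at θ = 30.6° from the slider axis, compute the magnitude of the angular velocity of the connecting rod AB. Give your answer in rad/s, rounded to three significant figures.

45.9

ω = 158.3 rad/s
The rod makes angle φ with the slider axis where L sinφ = r sinθ; differentiating, L cosφ·φ̇ = r ω cosθ.
L cosφ = √(L² − r² sin²θ) = 0.1922 m.
|ω_rod| = r ω |cosθ| / √(L² − r² sin²θ) = 0.0647·158.3·0.86074/0.1922 = 45.856 rad/s.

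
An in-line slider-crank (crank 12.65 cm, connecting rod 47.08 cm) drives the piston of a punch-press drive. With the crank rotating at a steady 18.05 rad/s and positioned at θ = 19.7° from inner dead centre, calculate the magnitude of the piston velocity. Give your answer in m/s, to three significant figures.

0.965

ω = 18.05 rad/s
For an in-line slider-crank, x = r cosθ + √(L² − r² sin²θ), so v = −rω sinθ·[1 + r cosθ/√(L² − r² sin²θ)].
With r = 0.1265 m, L = 0.4708 m, θ = 19.7°: √(L² − r² sin²θ) = 0.46886 m.
v = −0.1265·18.05·0.33710·[1 + 0.1265·0.94147/0.46886] = -0.96521 m/s.
|v| = 0.96521 m/s.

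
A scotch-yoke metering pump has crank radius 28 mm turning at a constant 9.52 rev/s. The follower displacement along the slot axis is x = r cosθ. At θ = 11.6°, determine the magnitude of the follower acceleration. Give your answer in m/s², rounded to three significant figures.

98.1

ω = 59.82 rad/s (from 9.52 rev/s).
x = r cosθ ⇒ ẍ = −rω² cosθ (ω constant).
|a| = rω²|cosθ| = 0.028·(59.82)²·|cos 11.6°| = 98.136 m/s².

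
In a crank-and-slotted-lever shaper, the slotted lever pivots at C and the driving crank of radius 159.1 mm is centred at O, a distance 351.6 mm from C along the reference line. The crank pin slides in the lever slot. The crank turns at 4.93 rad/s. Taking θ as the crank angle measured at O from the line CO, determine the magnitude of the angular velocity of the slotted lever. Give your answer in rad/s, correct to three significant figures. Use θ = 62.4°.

1.26

ω = 4.93 rad/s
Crank pin A relative to C: A = (d + r cosθ, r sinθ); lever angle φ = atan2(r sinθ, d + r cosθ).
Differentiating tanφ: φ̇ = rω(d cosθ + r)/(d² + r² + 2dr cosθ).
d² + r² + 2dr cosθ = |CA|² = 0.200769 m²;  d cosθ + r = +0.32199 m.
|ω_lever| = |0.1591·4.93·+0.32199| / 0.200769 = 1.258 rad/s.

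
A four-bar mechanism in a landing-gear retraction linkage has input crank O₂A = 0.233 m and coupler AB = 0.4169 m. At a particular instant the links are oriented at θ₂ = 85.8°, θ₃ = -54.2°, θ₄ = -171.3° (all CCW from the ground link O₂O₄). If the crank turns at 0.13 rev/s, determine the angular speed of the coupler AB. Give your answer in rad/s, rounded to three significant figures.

ω₂ = 0.8168 rad/s (from 0.13 rev/s).
Differentiating the loop-closure r₂e^{iθ₂}+r₃e^{iθ₃}=r₁+r₄e^{iθ₄} gives r₂ω₂e^{iθ₂}+r₃ω₃e^{iθ₃}=r₄ω₄e^{iθ₄}.
Eliminating the other unknown: ω₃ = r₂ω₂ sin(θ₄−θ₂) / [r₃ sin(θ₃−θ₄)].
Numerator sine = +0.97476; denominator sine = +0.89021.
Result = 0.233·0.8168·(+0.97476) / (0.4169·(+0.89021)) = +0.49986 rad/s; magnitude 0.49986 rad/s.

0.500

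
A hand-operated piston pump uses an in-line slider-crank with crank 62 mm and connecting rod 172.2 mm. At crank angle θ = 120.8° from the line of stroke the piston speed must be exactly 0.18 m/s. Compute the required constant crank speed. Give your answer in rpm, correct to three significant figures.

40.0

For an in-line slider-crank, |v_piston| = rω|sinθ|·[1 + r cosθ/√(L² − r² sin²θ)].
With r = 0.062 m, L = 0.1722 m, θ = 120.8°: the bracketed kinematic factor |dx/dθ| = 0.042931 m.
ω = v/|dx/dθ| = 0.18/0.042931 = 4.1928 rad/s.
N = 60ω/(2π) = 40.038 rpm.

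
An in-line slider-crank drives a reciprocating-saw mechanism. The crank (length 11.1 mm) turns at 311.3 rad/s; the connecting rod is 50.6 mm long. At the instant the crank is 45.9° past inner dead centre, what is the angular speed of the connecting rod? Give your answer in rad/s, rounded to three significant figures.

48.1

ω = 311.3 rad/s
The rod makes angle φ with the slider axis where L sinφ = r sinθ; differentiating, L cosφ·φ̇ = r ω cosθ.
L cosφ = √(L² − r² sin²θ) = 0.049968 m.
|ω_rod| = r ω |cosθ| / √(L² − r² sin²θ) = 0.0111·311.3·0.69591/0.049968 = 48.124 rad/s.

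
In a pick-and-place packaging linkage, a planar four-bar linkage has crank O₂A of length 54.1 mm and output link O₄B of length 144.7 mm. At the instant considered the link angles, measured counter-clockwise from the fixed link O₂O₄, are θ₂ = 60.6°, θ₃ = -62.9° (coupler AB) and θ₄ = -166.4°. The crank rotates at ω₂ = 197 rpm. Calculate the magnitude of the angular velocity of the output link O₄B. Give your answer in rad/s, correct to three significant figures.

ω₂ = 20.63 rad/s (from 197 rpm).
Differentiating the loop-closure r₂e^{iθ₂}+r₃e^{iθ₃}=r₁+r₄e^{iθ₄} gives r₂ω₂e^{iθ₂}+r₃ω₃e^{iθ₃}=r₄ω₄e^{iθ₄}.
Eliminating the other unknown: ω₄ = r₂ω₂ sin(θ₂−θ₃) / [r₄ sin(θ₄−θ₃)].
Numerator sine = +0.83389; denominator sine = -0.97237.
Result = 0.0541·20.63·(+0.83389) / (0.1447·(-0.97237)) = -6.6145 rad/s; magnitude 6.6145 rad/s.

6.61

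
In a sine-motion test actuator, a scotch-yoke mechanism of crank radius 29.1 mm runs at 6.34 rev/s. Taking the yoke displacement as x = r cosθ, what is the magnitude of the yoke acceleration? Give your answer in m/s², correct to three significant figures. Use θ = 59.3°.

23.6

ω = 39.84 rad/s (from 6.34 rev/s).
x = r cosθ ⇒ ẍ = −rω² cosθ (ω constant).
|a| = rω²|cosθ| = 0.0291·(39.84)²·|cos 59.3°| = 23.576 m/s².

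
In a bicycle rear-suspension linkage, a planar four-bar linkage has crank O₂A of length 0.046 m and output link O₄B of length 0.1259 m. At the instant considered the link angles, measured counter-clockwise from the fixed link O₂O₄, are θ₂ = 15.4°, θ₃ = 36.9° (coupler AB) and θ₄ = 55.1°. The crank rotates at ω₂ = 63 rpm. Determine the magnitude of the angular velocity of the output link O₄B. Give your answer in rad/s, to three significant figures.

ω₂ = 6.597 rad/s (from 63 rpm).
Differentiating the loop-closure r₂e^{iθ₂}+r₃e^{iθ₃}=r₁+r₄e^{iθ₄} gives r₂ω₂e^{iθ₂}+r₃ω₃e^{iθ₃}=r₄ω₄e^{iθ₄}.
Eliminating the other unknown: ω₄ = r₂ω₂ sin(θ₂−θ₃) / [r₄ sin(θ₄−θ₃)].
Numerator sine = -0.36650; denominator sine = +0.31233.
Result = 0.046·6.597·(-0.36650) / (0.1259·(+0.31233)) = -2.8285 rad/s; magnitude 2.8285 rad/s.

2.83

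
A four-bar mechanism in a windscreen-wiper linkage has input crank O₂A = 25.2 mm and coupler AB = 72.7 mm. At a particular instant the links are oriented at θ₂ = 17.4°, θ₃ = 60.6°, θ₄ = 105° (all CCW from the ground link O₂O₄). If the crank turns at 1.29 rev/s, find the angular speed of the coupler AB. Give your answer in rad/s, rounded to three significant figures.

4.01

ω₂ = 8.105 rad/s (from 1.29 rev/s).
Differentiating the loop-closure r₂e^{iθ₂}+r₃e^{iθ₃}=r₁+r₄e^{iθ₄} gives r₂ω₂e^{iθ₂}+r₃ω₃e^{iθ₃}=r₄ω₄e^{iθ₄}.
Eliminating the other unknown: ω₃ = r₂ω₂ sin(θ₄−θ₂) / [r₃ sin(θ₃−θ₄)].
Numerator sine = +0.99912; denominator sine = -0.69966.
Result = 0.0252·8.105·(+0.99912) / (0.0727·(-0.69966)) = -4.012 rad/s; magnitude 4.012 rad/s.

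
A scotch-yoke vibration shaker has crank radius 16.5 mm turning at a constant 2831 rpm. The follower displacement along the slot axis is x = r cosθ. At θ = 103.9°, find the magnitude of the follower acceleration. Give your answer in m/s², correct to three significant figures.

348

ω = 296.5 rad/s (from 2831 rpm).
x = r cosθ ⇒ ẍ = −rω² cosθ (ω constant).
|a| = rω²|cosθ| = 0.0165·(296.5)²·|cos 103.9°| = 348.37 m/s².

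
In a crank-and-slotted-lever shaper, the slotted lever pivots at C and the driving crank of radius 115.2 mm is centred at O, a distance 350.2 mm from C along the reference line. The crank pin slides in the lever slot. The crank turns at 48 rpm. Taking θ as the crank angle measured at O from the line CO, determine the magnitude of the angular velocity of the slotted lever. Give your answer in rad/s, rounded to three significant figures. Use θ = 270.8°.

0.507

ω = 5.027 rad/s (from 48 rpm).
Crank pin A relative to C: A = (d + r cosθ, r sinθ); lever angle φ = atan2(r sinθ, d + r cosθ).
Differentiating tanφ: φ̇ = rω(d cosθ + r)/(d² + r² + 2dr cosθ).
d² + r² + 2dr cosθ = |CA|² = 0.137038 m²;  d cosθ + r = +0.12009 m.
|ω_lever| = |0.1152·5.027·+0.12009| / 0.137038 = 0.50744 rad/s.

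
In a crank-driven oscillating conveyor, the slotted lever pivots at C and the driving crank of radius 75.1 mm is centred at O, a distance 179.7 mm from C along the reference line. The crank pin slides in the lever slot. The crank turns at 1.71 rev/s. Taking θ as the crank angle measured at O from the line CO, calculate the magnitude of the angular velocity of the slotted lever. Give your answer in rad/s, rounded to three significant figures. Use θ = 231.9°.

1.36

ω = 10.74 rad/s (from 1.71 rev/s).
Crank pin A relative to C: A = (d + r cosθ, r sinθ); lever angle φ = atan2(r sinθ, d + r cosθ).
Differentiating tanφ: φ̇ = rω(d cosθ + r)/(d² + r² + 2dr cosθ).
d² + r² + 2dr cosθ = |CA|² = 0.0212777 m²;  d cosθ + r = -0.035781 m.
|ω_lever| = |0.0751·10.74·-0.035781| / 0.0212777 = 1.3569 rad/s.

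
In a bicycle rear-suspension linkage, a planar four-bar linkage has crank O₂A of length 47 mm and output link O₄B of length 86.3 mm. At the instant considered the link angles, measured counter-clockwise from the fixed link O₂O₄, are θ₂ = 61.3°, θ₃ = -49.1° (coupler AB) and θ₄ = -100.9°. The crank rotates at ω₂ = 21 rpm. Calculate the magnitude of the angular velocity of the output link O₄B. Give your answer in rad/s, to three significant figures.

1.43

ω₂ = 2.199 rad/s (from 21 rpm).
Differentiating the loop-closure r₂e^{iθ₂}+r₃e^{iθ₃}=r₁+r₄e^{iθ₄} gives r₂ω₂e^{iθ₂}+r₃ω₃e^{iθ₃}=r₄ω₄e^{iθ₄}.
Eliminating the other unknown: ω₄ = r₂ω₂ sin(θ₂−θ₃) / [r₄ sin(θ₄−θ₃)].
Numerator sine = +0.93728; denominator sine = -0.78586.
Result = 0.047·2.199·(+0.93728) / (0.0863·(-0.78586)) = -1.4284 rad/s; magnitude 1.4284 rad/s.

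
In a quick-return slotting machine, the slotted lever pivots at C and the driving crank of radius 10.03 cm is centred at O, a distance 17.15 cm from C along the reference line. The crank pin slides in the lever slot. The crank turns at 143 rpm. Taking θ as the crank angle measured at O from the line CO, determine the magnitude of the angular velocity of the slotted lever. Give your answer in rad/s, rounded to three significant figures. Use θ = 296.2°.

4.84

ω = 14.97 rad/s (from 143 rpm).
Crank pin A relative to C: A = (d + r cosθ, r sinθ); lever angle φ = atan2(r sinθ, d + r cosθ).
Differentiating tanφ: φ̇ = rω(d cosθ + r)/(d² + r² + 2dr cosθ).
d² + r² + 2dr cosθ = |CA|² = 0.0546614 m²;  d cosθ + r = +0.17602 m.
|ω_lever| = |0.1003·14.97·+0.17602| / 0.0546614 = 4.8366 rad/s.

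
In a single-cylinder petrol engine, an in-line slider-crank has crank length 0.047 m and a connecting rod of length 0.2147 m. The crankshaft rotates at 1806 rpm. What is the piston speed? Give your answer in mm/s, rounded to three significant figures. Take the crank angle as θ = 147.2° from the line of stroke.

ω = 2π·1806/60 = 189.1 rad/s
For an in-line slider-crank, x = r cosθ + √(L² − r² sin²θ), so v = −rω sinθ·[1 + r cosθ/√(L² − r² sin²θ)].
With r = 0.047 m, L = 0.2147 m, θ = 147.2°: √(L² − r² sin²θ) = 0.21319 m.
v = −0.047·189.1·0.54171·[1 + 0.047·-0.84057/0.21319] = -3.9228 m/s.
|v| = 3.9228 m/s = 3922.8 mm/s.

3920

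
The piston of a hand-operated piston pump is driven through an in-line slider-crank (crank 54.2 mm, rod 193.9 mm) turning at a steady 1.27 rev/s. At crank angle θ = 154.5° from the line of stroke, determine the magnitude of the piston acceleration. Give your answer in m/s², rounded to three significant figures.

ω = 2π·1.27 = 7.98 rad/s
x(θ) = r cosθ + √(L² − r² sin²θ); with ω constant, a = ω²·d²x/dθ².
d²x/dθ² = −r cosθ − r²(cos2θ)/√u − r⁴ sin²2θ/(4u^{3/2}),  u = L² − r² sin²θ = 0.0370527 m².
Substituting r = 0.0542 m, L = 0.1939 m, θ = 154.5°: d²x/dθ² = +0.039133 m.
a = ω²·d²x/dθ² = (7.98)²·(+0.039133) = +2.4918 m/s²;  |a| = 2.4918 m/s².

2.49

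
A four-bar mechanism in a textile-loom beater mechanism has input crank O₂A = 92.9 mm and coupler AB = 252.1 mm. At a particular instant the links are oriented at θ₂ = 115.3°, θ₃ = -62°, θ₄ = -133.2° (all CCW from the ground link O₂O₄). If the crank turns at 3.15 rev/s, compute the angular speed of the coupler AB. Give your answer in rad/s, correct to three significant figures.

7.17

ω₂ = 19.79 rad/s (from 3.15 rev/s).
Differentiating the loop-closure r₂e^{iθ₂}+r₃e^{iθ₃}=r₁+r₄e^{iθ₄} gives r₂ω₂e^{iθ₂}+r₃ω₃e^{iθ₃}=r₄ω₄e^{iθ₄}.
Eliminating the other unknown: ω₃ = r₂ω₂ sin(θ₄−θ₂) / [r₃ sin(θ₃−θ₄)].
Numerator sine = +0.93042; denominator sine = +0.94665.
Result = 0.0929·19.79·(+0.93042) / (0.2521·(+0.94665)) = +7.1684 rad/s; magnitude 7.1684 rad/s.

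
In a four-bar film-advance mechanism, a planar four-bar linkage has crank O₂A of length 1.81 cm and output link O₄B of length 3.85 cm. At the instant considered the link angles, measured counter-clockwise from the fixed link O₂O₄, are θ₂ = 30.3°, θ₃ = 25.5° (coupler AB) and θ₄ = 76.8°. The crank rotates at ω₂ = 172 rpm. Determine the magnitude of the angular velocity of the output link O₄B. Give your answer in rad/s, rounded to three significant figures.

ω₂ = 18.01 rad/s (from 172 rpm).
Differentiating the loop-closure r₂e^{iθ₂}+r₃e^{iθ₃}=r₁+r₄e^{iθ₄} gives r₂ω₂e^{iθ₂}+r₃ω₃e^{iθ₃}=r₄ω₄e^{iθ₄}.
Eliminating the other unknown: ω₄ = r₂ω₂ sin(θ₂−θ₃) / [r₄ sin(θ₄−θ₃)].
Numerator sine = +0.08368; denominator sine = +0.78043.
Result = 0.0181·18.01·(+0.08368) / (0.0385·(+0.78043)) = +0.90793 rad/s; magnitude 0.90793 rad/s.

0.908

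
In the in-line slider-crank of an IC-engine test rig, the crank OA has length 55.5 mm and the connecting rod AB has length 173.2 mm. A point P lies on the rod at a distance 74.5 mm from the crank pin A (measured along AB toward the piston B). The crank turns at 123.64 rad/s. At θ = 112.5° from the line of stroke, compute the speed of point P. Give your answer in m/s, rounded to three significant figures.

ω = 123.6 rad/s.  Crank-pin speed |V_A| = rω = 6.862 m/s, perpendicular to OA.
Rod angle: sinφ = −(r/L) sinθ ⇒ φ = -17.220°; ω_rod = −rω cosθ/√(L²−r²sin²θ) = +15.873 rad/s.
V_P = V_A + ω_rod × AP, with AP = 0.0745 m along the rod.
Components: V_Px = −rω sinθ − a·ω_rod·sinφ = -5.9896 m/s;  V_Py = rω cosθ + a·ω_rod·cosφ = -1.4964 m/s.
|V_P| = √(V_Px² + V_Py²) = 6.1737 m/s.

6.17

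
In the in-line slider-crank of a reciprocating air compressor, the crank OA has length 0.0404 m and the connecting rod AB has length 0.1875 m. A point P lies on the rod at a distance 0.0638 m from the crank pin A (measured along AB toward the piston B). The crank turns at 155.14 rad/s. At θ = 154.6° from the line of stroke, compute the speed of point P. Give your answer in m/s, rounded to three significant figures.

4.50

ω = 155.1 rad/s.  Crank-pin speed |V_A| = rω = 6.2677 m/s, perpendicular to OA.
Rod angle: sinφ = −(r/L) sinθ ⇒ φ = -5.303°; ω_rod = −rω cosθ/√(L²−r²sin²θ) = +30.326 rad/s.
V_P = V_A + ω_rod × AP, with AP = 0.0638 m along the rod.
Components: V_Px = −rω sinθ − a·ω_rod·sinφ = -2.5096 m/s;  V_Py = rω cosθ + a·ω_rod·cosφ = -3.7353 m/s.
|V_P| = √(V_Px² + V_Py²) = 4.5 m/s.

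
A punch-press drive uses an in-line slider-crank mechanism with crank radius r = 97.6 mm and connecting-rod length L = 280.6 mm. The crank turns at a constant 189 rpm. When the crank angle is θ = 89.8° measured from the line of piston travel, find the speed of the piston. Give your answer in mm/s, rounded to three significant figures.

1930

ω = 2π·189/60 = 19.79 rad/s
For an in-line slider-crank, x = r cosθ + √(L² − r² sin²θ), so v = −rω sinθ·[1 + r cosθ/√(L² − r² sin²θ)].
With r = 0.0976 m, L = 0.2806 m, θ = 89.8°: √(L² − r² sin²θ) = 0.26308 m.
v = −0.0976·19.79·0.99999·[1 + 0.0976·0.00349/0.26308] = -1.9342 m/s.
|v| = 1.9342 m/s = 1934.2 mm/s.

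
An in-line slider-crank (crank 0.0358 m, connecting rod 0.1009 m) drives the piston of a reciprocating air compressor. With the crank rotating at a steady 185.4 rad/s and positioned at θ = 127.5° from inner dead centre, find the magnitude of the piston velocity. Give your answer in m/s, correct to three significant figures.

4.08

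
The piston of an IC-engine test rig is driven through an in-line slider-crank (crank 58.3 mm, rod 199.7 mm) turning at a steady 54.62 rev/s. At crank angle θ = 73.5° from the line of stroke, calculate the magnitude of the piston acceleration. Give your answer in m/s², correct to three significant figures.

ω = 2π·54.6 = 343.2 rad/s
x(θ) = r cosθ + √(L² − r² sin²θ); with ω constant, a = ω²·d²x/dθ².
d²x/dθ² = −r cosθ − r²(cos2θ)/√u − r⁴ sin²2θ/(4u^{3/2}),  u = L² − r² sin²θ = 0.0367554 m².
Substituting r = 0.0583 m, L = 0.1997 m, θ = 73.5°: d²x/dθ² = -0.0018111 m.
a = ω²·d²x/dθ² = (343.2)²·(-0.0018111) = -213.31 m/s²;  |a| = 213.31 m/s².

213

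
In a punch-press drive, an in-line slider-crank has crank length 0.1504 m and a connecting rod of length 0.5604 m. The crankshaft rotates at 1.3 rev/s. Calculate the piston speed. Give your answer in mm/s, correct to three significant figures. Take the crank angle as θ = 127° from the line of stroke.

ω = 2π·1.3 = 8.168 rad/s
For an in-line slider-crank, x = r cosθ + √(L² − r² sin²θ), so v = −rω sinθ·[1 + r cosθ/√(L² − r² sin²θ)].
With r = 0.1504 m, L = 0.5604 m, θ = 127°: √(L² − r² sin²θ) = 0.54738 m.
v = −0.1504·8.168·0.79864·[1 + 0.1504·-0.60182/0.54738] = -0.81888 m/s.
|v| = 0.81888 m/s = 818.88 mm/s.

819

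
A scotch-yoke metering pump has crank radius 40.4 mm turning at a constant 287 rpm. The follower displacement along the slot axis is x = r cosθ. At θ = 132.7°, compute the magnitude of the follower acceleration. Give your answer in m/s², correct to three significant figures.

24.7

ω = 30.05 rad/s (from 287 rpm).
x = r cosθ ⇒ ẍ = −rω² cosθ (ω constant).
|a| = rω²|cosθ| = 0.0404·(30.05)²·|cos 132.7°| = 24.748 m/s².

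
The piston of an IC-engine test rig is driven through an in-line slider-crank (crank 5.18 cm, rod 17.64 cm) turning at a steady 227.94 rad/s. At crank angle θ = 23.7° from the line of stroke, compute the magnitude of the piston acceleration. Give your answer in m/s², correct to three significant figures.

ω = 227.9 rad/s
x(θ) = r cosθ + √(L² − r² sin²θ); with ω constant, a = ω²·d²x/dθ².
d²x/dθ² = −r cosθ − r²(cos2θ)/√u − r⁴ sin²2θ/(4u^{3/2}),  u = L² − r² sin²θ = 0.0306835 m².
Substituting r = 0.0518 m, L = 0.1764 m, θ = 23.7°: d²x/dθ² = -0.057981 m.
a = ω²·d²x/dθ² = (227.9)²·(-0.057981) = -3012.5 m/s²;  |a| = 3012.5 m/s².

3010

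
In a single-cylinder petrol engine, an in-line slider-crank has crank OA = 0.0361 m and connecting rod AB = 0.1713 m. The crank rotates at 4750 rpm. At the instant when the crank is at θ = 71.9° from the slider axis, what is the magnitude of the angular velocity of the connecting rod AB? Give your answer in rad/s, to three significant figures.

33.2

ω = 497.4 rad/s (converted from 4750 rpm).
The rod makes angle φ with the slider axis where L sinφ = r sinθ; differentiating, L cosφ·φ̇ = r ω cosθ.
L cosφ = √(L² − r² sin²θ) = 0.16783 m.
|ω_rod| = r ω |cosθ| / √(L² − r² sin²θ) = 0.0361·497.4·0.31068/0.16783 = 33.241 rad/s.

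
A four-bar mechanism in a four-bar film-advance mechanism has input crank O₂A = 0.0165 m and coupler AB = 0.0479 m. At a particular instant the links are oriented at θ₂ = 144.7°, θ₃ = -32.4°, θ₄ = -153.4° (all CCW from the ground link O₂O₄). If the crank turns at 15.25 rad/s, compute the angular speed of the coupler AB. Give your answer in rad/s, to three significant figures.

ω₂ = 15.25 rad/s
Differentiating the loop-closure r₂e^{iθ₂}+r₃e^{iθ₃}=r₁+r₄e^{iθ₄} gives r₂ω₂e^{iθ₂}+r₃ω₃e^{iθ₃}=r₄ω₄e^{iθ₄}.
Eliminating the other unknown: ω₃ = r₂ω₂ sin(θ₄−θ₂) / [r₃ sin(θ₃−θ₄)].
Numerator sine = +0.88213; denominator sine = +0.85717.
Result = 0.0165·15.25·(+0.88213) / (0.0479·(+0.85717)) = +5.4061 rad/s; magnitude 5.4061 rad/s.

5.41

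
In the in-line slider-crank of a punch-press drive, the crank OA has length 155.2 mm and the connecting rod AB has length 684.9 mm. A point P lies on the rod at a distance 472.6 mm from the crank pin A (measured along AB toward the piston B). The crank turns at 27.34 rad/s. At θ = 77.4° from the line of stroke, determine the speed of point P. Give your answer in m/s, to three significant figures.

4.30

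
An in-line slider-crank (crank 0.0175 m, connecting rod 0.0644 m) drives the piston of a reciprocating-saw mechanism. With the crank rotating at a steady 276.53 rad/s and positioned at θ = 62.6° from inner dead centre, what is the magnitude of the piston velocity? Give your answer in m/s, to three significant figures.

ω = 276.5 rad/s
For an in-line slider-crank, x = r cosθ + √(L² − r² sin²θ), so v = −rω sinθ·[1 + r cosθ/√(L² − r² sin²θ)].
With r = 0.0175 m, L = 0.0644 m, θ = 62.6°: √(L² − r² sin²θ) = 0.062498 m.
v = −0.0175·276.5·0.88782·[1 + 0.0175·0.46020/0.062498] = -4.85 m/s.
|v| = 4.85 m/s.

4.85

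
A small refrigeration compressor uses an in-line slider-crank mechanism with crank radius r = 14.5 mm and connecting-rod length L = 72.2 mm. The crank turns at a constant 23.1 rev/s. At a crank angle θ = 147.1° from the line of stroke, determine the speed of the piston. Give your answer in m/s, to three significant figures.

0.949

ω = 2π·23.1 = 145.1 rad/s
For an in-line slider-crank, x = r cosθ + √(L² − r² sin²θ), so v = −rω sinθ·[1 + r cosθ/√(L² − r² sin²θ)].
With r = 0.0145 m, L = 0.0722 m, θ = 147.1°: √(L² − r² sin²θ) = 0.071769 m.
v = −0.0145·145.1·0.54317·[1 + 0.0145·-0.83962/0.071769] = -0.94922 m/s.
|v| = 0.94922 m/s.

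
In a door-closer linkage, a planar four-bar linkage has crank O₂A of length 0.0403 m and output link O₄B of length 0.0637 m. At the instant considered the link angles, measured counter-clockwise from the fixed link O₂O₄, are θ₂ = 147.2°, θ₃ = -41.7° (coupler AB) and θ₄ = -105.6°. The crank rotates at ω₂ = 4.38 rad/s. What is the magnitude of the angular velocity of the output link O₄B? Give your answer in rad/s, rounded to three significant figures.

0.477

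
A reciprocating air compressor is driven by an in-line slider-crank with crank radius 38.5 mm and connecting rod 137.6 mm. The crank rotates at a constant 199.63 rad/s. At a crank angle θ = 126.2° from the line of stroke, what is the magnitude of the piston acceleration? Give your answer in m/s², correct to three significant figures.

ω = 199.6 rad/s
x(θ) = r cosθ + √(L² − r² sin²θ); with ω constant, a = ω²·d²x/dθ².
d²x/dθ² = −r cosθ − r²(cos2θ)/√u − r⁴ sin²2θ/(4u^{3/2}),  u = L² − r² sin²θ = 0.0179685 m².
Substituting r = 0.0385 m, L = 0.1376 m, θ = 126.2°: d²x/dθ² = +0.025875 m.
a = ω²·d²x/dθ² = (199.6)²·(+0.025875) = +1031.2 m/s²;  |a| = 1031.2 m/s².

1030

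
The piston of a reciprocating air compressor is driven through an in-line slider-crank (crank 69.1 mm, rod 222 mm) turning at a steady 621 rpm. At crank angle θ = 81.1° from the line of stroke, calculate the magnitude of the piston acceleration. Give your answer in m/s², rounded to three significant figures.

45.6

ω = 2π·621/60 = 65.03 rad/s
x(θ) = r cosθ + √(L² − r² sin²θ); with ω constant, a = ω²·d²x/dθ².
d²x/dθ² = −r cosθ − r²(cos2θ)/√u − r⁴ sin²2θ/(4u^{3/2}),  u = L² − r² sin²θ = 0.0446235 m².
Substituting r = 0.0691 m, L = 0.222 m, θ = 81.1°: d²x/dθ² = +0.010774 m.
a = ω²·d²x/dθ² = (65.03)²·(+0.010774) = +45.565 m/s²;  |a| = 45.565 m/s².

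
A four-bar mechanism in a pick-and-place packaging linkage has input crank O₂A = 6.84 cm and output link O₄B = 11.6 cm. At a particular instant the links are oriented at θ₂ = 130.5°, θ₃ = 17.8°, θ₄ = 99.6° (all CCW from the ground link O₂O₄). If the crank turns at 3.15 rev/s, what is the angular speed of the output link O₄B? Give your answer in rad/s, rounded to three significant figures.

10.9

ω₂ = 19.79 rad/s (from 3.15 rev/s).
Differentiating the loop-closure r₂e^{iθ₂}+r₃e^{iθ₃}=r₁+r₄e^{iθ₄} gives r₂ω₂e^{iθ₂}+r₃ω₃e^{iθ₃}=r₄ω₄e^{iθ₄}.
Eliminating the other unknown: ω₄ = r₂ω₂ sin(θ₂−θ₃) / [r₄ sin(θ₄−θ₃)].
Numerator sine = +0.92254; denominator sine = +0.98978.
Result = 0.0684·19.79·(+0.92254) / (0.116·(+0.98978)) = +10.878 rad/s; magnitude 10.878 rad/s.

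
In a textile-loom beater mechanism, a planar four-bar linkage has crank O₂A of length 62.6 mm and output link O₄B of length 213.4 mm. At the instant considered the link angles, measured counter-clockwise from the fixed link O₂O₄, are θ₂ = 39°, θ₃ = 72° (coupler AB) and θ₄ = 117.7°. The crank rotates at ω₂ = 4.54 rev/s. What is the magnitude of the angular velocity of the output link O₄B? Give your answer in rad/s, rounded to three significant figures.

ω₂ = 28.53 rad/s (from 4.54 rev/s).
Differentiating the loop-closure r₂e^{iθ₂}+r₃e^{iθ₃}=r₁+r₄e^{iθ₄} gives r₂ω₂e^{iθ₂}+r₃ω₃e^{iθ₃}=r₄ω₄e^{iθ₄}.
Eliminating the other unknown: ω₄ = r₂ω₂ sin(θ₂−θ₃) / [r₄ sin(θ₄−θ₃)].
Numerator sine = -0.54464; denominator sine = +0.71569.
Result = 0.0626·28.53·(-0.54464) / (0.2134·(+0.71569)) = -6.3679 rad/s; magnitude 6.3679 rad/s.

6.37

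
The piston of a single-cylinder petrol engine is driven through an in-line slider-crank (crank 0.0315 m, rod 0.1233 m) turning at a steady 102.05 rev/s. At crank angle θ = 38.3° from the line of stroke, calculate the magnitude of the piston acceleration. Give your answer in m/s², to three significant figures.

ω = 2π·102 = 641.2 rad/s
x(θ) = r cosθ + √(L² − r² sin²θ); with ω constant, a = ω²·d²x/dθ².
d²x/dθ² = −r cosθ − r²(cos2θ)/√u − r⁴ sin²2θ/(4u^{3/2}),  u = L² − r² sin²θ = 0.0148217 m².
Substituting r = 0.0315 m, L = 0.1233 m, θ = 38.3°: d²x/dθ² = -0.026738 m.
a = ω²·d²x/dθ² = (641.2)²·(-0.026738) = -10993 m/s²;  |a| = 10993 m/s².

11000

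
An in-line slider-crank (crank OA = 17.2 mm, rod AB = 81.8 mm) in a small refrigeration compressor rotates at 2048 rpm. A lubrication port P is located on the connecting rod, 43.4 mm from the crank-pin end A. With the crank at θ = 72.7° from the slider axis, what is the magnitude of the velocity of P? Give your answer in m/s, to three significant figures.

3.68

ω = 214.5 rad/s.  Crank-pin speed |V_A| = rω = 3.6888 m/s, perpendicular to OA.
Rod angle: sinφ = −(r/L) sinθ ⇒ φ = -11.581°; ω_rod = −rω cosθ/√(L²−r²sin²θ) = -13.689 rad/s.
V_P = V_A + ω_rod × AP, with AP = 0.0434 m along the rod.
Components: V_Px = −rω sinθ − a·ω_rod·sinφ = -3.6412 m/s;  V_Py = rω cosθ + a·ω_rod·cosφ = +0.51495 m/s.
|V_P| = √(V_Px² + V_Py²) = 3.6774 m/s.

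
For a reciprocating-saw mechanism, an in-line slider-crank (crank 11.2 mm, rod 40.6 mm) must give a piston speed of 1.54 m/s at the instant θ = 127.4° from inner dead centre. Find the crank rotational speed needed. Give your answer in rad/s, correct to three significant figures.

209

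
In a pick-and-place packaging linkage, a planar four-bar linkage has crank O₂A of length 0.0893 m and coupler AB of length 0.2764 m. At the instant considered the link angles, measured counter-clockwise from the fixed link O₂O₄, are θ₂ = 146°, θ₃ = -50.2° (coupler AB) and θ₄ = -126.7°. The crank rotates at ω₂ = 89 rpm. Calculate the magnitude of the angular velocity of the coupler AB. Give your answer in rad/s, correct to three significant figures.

3.09

ω₂ = 9.32 rad/s (from 89 rpm).
Differentiating the loop-closure r₂e^{iθ₂}+r₃e^{iθ₃}=r₁+r₄e^{iθ₄} gives r₂ω₂e^{iθ₂}+r₃ω₃e^{iθ₃}=r₄ω₄e^{iθ₄}.
Eliminating the other unknown: ω₃ = r₂ω₂ sin(θ₄−θ₂) / [r₃ sin(θ₃−θ₄)].
Numerator sine = +0.99889; denominator sine = +0.97237.
Result = 0.0893·9.32·(+0.99889) / (0.2764·(+0.97237)) = +3.0933 rad/s; magnitude 3.0933 rad/s.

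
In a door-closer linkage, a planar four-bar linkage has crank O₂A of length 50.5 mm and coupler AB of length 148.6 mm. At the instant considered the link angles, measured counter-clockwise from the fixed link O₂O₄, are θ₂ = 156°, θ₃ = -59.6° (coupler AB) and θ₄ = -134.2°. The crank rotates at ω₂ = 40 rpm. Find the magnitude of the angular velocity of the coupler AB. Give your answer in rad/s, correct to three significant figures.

ω₂ = 4.189 rad/s (from 40 rpm).
Differentiating the loop-closure r₂e^{iθ₂}+r₃e^{iθ₃}=r₁+r₄e^{iθ₄} gives r₂ω₂e^{iθ₂}+r₃ω₃e^{iθ₃}=r₄ω₄e^{iθ₄}.
Eliminating the other unknown: ω₃ = r₂ω₂ sin(θ₄−θ₂) / [r₃ sin(θ₃−θ₄)].
Numerator sine = +0.93849; denominator sine = +0.96410.
Result = 0.0505·4.189·(+0.93849) / (0.1486·(+0.96410)) = +1.3857 rad/s; magnitude 1.3857 rad/s.

1.39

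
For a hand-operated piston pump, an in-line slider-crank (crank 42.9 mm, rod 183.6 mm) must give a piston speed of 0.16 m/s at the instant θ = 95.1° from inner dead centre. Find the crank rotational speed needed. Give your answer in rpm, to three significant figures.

36.5

For an in-line slider-crank, |v_piston| = rω|sinθ|·[1 + r cosθ/√(L² − r² sin²θ)].
With r = 0.0429 m, L = 0.1836 m, θ = 95.1°: the bracketed kinematic factor |dx/dθ| = 0.041818 m.
ω = v/|dx/dθ| = 0.16/0.041818 = 3.8261 rad/s.
N = 60ω/(2π) = 36.537 rpm.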